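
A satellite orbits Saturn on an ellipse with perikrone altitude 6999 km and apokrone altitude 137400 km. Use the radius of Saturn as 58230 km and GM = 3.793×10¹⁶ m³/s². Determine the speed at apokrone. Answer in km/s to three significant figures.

r_p = 58230 + 6999 = 65229 km = 6.5229×10⁷ m.
r_a = 58230 + 137400 = 195630 km = 1.9563×10⁸ m.
Semi-major axis a = (r_p + r_a)/2 = 1.3043×10⁵ km = 1.304×10⁸ m.
Vis-viva: v² = μ(2/r − 1/a) = 3.793×10¹⁶ × (1.022×10⁻⁸ − 7.667×10⁻⁹) = 9.696×10⁷ m²/s².
v = 9847 m/s = 9.847 km/s.

v ≈ 9.85 km/s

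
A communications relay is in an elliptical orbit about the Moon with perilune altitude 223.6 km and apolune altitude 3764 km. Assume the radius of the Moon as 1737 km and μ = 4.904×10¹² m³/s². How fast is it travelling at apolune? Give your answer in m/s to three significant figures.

v ≈ 684 m/s

r_p = 1737 + 223.6 = 1960.6 km = 1.9606×10⁶ m.
r_a = 1737 + 3764 = 5501.0 km = 5.5010×10⁶ m.
Semi-major axis a = (r_p + r_a)/2 = 3730.8 km = 3.731×10⁶ m.
Vis-viva: v² = μ(2/r − 1/a) = 4.904×10¹² × (3.636×10⁻⁷ − 2.680×10⁻⁷) = 4.685×10⁵ m²/s².
v = 684.5 m/s.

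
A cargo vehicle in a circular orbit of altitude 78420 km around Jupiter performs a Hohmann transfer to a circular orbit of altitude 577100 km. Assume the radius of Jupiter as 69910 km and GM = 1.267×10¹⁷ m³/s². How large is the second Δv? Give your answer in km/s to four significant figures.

Δv ≈ 5.447 km/s

r₁ = 69910 + 78420 = 148330 km = 1.4833×10⁸ m.
r₂ = 69910 + 577100 = 647010 km = 6.4701×10⁸ m.
Transfer ellipse a_t = (r₁ + r₂)/2 = 3.977×10⁸ m.
At r₁: circular v_c1 = √(μ/r₁) = 29230 m/s; transfer-perijove v_p = √[μ(2/r₁ − 1/a_t)] = 37280 m/s.
At r₂: circular v_c2 = √(μ/r₂) = 13990 m/s; transfer-apojove v_a = √[μ(2/r₂ − 1/a_t)] = 8546 m/s.
Δv₂ = v_c2 − v_a = 5447 m/s.
= 5.447 km/s.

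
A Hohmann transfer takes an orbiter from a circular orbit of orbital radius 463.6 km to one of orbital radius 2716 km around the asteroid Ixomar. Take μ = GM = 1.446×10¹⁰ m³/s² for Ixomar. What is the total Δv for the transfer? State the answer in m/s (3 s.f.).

r₁ = 463.6 km = 4.636×10⁵ m.
r₂ = 2716 km = 2.716×10⁶ m.
Transfer ellipse a_t = (r₁ + r₂)/2 = 1.590×10⁶ m.
At r₁: circular v_c1 = √(μ/r₁) = 176.6 m/s; transfer-periapsis v_p = √[μ(2/r₁ − 1/a_t)] = 230.8 m/s.
Δv₁ = v_p − v_c1 = 54.23 m/s.
At r₂: circular v_c2 = √(μ/r₂) = 72.97 m/s; transfer-apoapsis v_a = √[μ(2/r₂ − 1/a_t)] = 39.40 m/s.
Δv₂ = v_c2 − v_a = 33.56 m/s.
Total Δv = Δv₁ + Δv₂ = 87.79 m/s.

Δv_total ≈ 87.8 m/s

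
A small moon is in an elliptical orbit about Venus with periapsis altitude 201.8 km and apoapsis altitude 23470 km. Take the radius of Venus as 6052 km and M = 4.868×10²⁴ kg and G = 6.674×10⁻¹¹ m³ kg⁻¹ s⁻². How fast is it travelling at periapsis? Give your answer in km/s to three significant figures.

v ≈ 9.26 km/s

μ = GM = 6.674×10⁻¹¹ × 4.868×10²⁴ = 3.249×10¹⁴ m³/s².
r_p = 6052 + 201.8 = 6253.8 km = 6.2538×10⁶ m.
r_a = 6052 + 23470 = 29522 km = 2.9522×10⁷ m.
Semi-major axis a = (r_p + r_a)/2 = 17888 km = 1.789×10⁷ m.
Vis-viva: v² = μ(2/r − 1/a) = 3.249×10¹⁴ × (3.198×10⁻⁷ − 5.590×10⁻⁸) = 8.574×10⁷ m²/s².
v = 9260 m/s = 9.260 km/s.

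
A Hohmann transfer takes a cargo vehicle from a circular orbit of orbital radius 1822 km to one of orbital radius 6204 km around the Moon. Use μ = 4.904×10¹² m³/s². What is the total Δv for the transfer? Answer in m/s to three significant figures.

r₁ = 1822 km = 1.822×10⁶ m.
r₂ = 6204 km = 6.204×10⁶ m.
Transfer ellipse a_t = (r₁ + r₂)/2 = 4.013×10⁶ m.
At r₁: circular v_c1 = √(μ/r₁) = 1641 m/s; transfer-perilune v_p = √[μ(2/r₁ − 1/a_t)] = 2040 m/s.
Δv₁ = v_p − v_c1 = 399.3 m/s.
At r₂: circular v_c2 = √(μ/r₂) = 889.1 m/s; transfer-apolune v_a = √[μ(2/r₂ − 1/a_t)] = 599.1 m/s.
Δv₂ = v_c2 − v_a = 290.0 m/s.
Total Δv = Δv₁ + Δv₂ = 689.3 m/s.

Δv_total ≈ 689 m/s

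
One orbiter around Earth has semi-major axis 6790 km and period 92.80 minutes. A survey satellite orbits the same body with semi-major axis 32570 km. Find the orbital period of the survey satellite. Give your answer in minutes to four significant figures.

T₂ ≈ 974.9 minutes

Kepler's third law: T² ∝ a³, so T₂ = T₁ (a₂/a₁)^(3/2).
a₂/a₁ = 4.797, (a₂/a₁)^(3/2) = 10.51.
T₂ = 92.80 × 10.51 = 974.9 minutes.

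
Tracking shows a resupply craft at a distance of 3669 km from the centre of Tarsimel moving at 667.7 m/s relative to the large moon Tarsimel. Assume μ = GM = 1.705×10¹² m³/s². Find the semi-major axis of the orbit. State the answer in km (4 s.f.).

a ≈ 3526 km

r = 3.669×10⁶ m.
Specific orbital energy ε = v²/2 − μ/r = (667.7)²/2 − 1.705×10¹²/3.669×10⁶ = -2.418×10⁵ J/kg.
Since ε = −μ/(2a), a = −μ/(2ε) = 3.526×10⁶ m = 3525.7 km.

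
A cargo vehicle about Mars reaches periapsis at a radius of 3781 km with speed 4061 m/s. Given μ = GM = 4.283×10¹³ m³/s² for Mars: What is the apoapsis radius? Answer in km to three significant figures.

apoapsis radius ≈ 10100 km

r_p = 3.781×10⁶ m.
Specific energy ε = v²/2 − μ/r = -3.082×10⁶ J/kg, so a = −μ/(2ε) = 6.949×10⁶ m.
The apsides satisfy r_p + r_a = 2a, so the apoapsis radius is 2a − r_p = 1.012×10⁷ m = 10117 km.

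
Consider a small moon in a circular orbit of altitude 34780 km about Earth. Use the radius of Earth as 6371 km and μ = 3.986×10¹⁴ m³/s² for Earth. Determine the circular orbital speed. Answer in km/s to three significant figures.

v ≈ 3.11 km/s

r = 6371 + 34780 = 41151 km = 4.1151×10⁷ m.
For a circular orbit v = √(μ/r) = √(3.986×10¹⁴ / 4.115×10⁷) = √(9.686×10⁶) = 3112 m/s.
That is 3.112 km/s.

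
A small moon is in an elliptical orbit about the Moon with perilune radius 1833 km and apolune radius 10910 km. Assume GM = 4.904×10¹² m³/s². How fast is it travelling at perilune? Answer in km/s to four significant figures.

Semi-major axis a = (r_p + r_a)/2 = 6371.5 km = 6.372×10⁶ m.
Vis-viva: v² = μ(2/r − 1/a) = 4.904×10¹² × (1.091×10⁻⁶ − 1.569×10⁻⁷) = 4.581×10⁶ m²/s².
v = 2140 m/s = 2.140 km/s.

v ≈ 2.140 km/s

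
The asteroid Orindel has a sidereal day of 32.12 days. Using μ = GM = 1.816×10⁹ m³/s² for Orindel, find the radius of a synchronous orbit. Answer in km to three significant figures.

T = 32.12 days = 2.775×10⁶ s.
A synchronous orbit has period T, so by Kepler's third law a = (μT²/4π²)^(1/3).
μT²/4π² = 1.816×10⁹ × (2.775×10⁶)² / 39.48 = 3.543×10²⁰ m³.
a = 7.076×10⁶ m = 7075.8 km.

r_sync ≈ 7080 km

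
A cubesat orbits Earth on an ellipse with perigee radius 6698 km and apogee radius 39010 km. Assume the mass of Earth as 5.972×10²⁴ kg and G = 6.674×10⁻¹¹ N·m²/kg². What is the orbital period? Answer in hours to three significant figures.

μ = GM = 6.674×10⁻¹¹ × 5.972×10²⁴ = 3.986×10¹⁴ m³/s².
Semi-major axis a = (r_p + r_a)/2 = (6698.0 + 39010)/2 = 22854 km = 2.285×10⁷ m.
By Kepler's third law T = 2π√(a³/μ) = 2π × 5.473×10³ = 3.439×10⁴ s.
= 9.551 hours.

T ≈ 9.55 hours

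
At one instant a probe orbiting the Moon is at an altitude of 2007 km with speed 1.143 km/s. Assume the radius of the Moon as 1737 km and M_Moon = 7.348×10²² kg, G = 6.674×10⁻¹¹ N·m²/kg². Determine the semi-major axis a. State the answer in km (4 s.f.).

a ≈ 3734 km

μ = GM = 6.674×10⁻¹¹ × 7.348×10²² = 4.904×10¹² m³/s².
r = 1737 + 2007 = 3744.0 km = 3.744×10⁶ m.
Vis-viva rearranged: 1/a = 2/r − v²/μ = 5.342×10⁻⁷ − 2.664×10⁻⁷ = 2.678×10⁻⁷ m⁻¹.
a = 3.734×10⁶ m = 3734.3 km.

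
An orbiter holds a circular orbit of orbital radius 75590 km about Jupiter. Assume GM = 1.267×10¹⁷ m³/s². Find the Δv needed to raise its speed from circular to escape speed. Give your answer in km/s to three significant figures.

r = 75590 km = 7.559×10⁷ m.
Circular speed v_c = √(μ/r) = 40940 m/s.
Escape speed v_esc = √(2μ/r) = √2 × v_c = 57900 m/s.
Δv = v_esc − v_c = 16960 m/s = 16.96 km/s.

Δv ≈ 17.0 km/s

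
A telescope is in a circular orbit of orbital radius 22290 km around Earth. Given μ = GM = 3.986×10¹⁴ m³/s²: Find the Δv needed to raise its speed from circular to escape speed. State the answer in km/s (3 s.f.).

Δv ≈ 1.75 km/s

r = 22290 km = 2.229×10⁷ m.
Circular speed v_c = √(μ/r) = 4229 m/s.
Escape speed v_esc = √(2μ/r) = √2 × v_c = 5980 m/s.
Δv = v_esc − v_c = 1752 m/s = 1.752 km/s.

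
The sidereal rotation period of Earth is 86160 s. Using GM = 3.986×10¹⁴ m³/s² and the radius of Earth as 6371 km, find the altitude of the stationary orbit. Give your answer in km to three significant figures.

h_sync ≈ 35800 km

A synchronous orbit has period T, so by Kepler's third law a = (μT²/4π²)^(1/3).
μT²/4π² = 3.986×10¹⁴ × (8.616×10⁴)² / 39.48 = 7.495×10²² m³.
a = 4.216×10⁷ m = 42163 km.
Altitude h = a − R = 42163 − 6371 = 35792 km.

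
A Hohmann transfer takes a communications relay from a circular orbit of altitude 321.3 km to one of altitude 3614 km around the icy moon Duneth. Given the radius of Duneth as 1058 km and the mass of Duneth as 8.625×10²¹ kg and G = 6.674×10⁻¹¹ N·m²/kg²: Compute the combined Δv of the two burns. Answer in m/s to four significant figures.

μ = GM = 6.674×10⁻¹¹ × 8.625×10²¹ = 5.756×10¹¹ m³/s².
r₁ = 1058 + 321.3 = 1379.3 km = 1.3793×10⁶ m.
r₂ = 1058 + 3614 = 4672.0 km = 4.6720×10⁶ m.
Transfer ellipse a_t = (r₁ + r₂)/2 = 3.026×10⁶ m.
At r₁: circular v_c1 = √(μ/r₁) = 646.0 m/s; transfer-periapsis v_p = √[μ(2/r₁ − 1/a_t)] = 802.8 m/s.
Δv₁ = v_p − v_c1 = 156.7 m/s.
At r₂: circular v_c2 = √(μ/r₂) = 351.0 m/s; transfer-apoapsis v_a = √[μ(2/r₂ − 1/a_t)] = 237.0 m/s.
Δv₂ = v_c2 − v_a = 114.0 m/s.
Total Δv = Δv₁ + Δv₂ = 270.8 m/s.

Δv_total ≈ 270.8 m/s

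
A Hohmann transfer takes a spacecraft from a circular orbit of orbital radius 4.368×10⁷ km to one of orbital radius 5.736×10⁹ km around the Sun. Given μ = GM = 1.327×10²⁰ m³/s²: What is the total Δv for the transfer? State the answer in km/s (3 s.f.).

Δv_total ≈ 26.8 km/s

r₁ = 4.368×10⁷ km = 4.368×10¹⁰ m.
r₂ = 5.736×10⁹ km = 5.736×10¹² m.
Transfer ellipse a_t = (r₁ + r₂)/2 = 2.890×10¹² m.
At r₁: circular v_c1 = √(μ/r₁) = 55120 m/s; transfer-perihelion v_p = √[μ(2/r₁ − 1/a_t)] = 77650 m/s.
Δv₁ = v_p − v_c1 = 22540 m/s.
At r₂: circular v_c2 = √(μ/r₂) = 4810 m/s; transfer-aphelion v_a = √[μ(2/r₂ − 1/a_t)] = 591.3 m/s.
Δv₂ = v_c2 − v_a = 4219 m/s.
Total Δv = Δv₁ + Δv₂ = 26750 m/s = 26.75 km/s.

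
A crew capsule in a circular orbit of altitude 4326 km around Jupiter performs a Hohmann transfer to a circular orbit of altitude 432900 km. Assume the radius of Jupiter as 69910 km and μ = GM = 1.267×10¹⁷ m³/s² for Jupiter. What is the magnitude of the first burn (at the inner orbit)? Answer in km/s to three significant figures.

r₁ = 69910 + 4326 = 74236 km = 7.4236×10⁷ m.
r₂ = 69910 + 432900 = 502810 km = 5.0281×10⁸ m.
Transfer ellipse a_t = (r₁ + r₂)/2 = 2.885×10⁸ m.
At r₁: circular v_c1 = √(μ/r₁) = 41310 m/s; transfer-perijove v_p = √[μ(2/r₁ − 1/a_t)] = 54540 m/s.
Δv₁ = v_p − v_c1 = 13220 m/s.
= 13.22 km/s.

Δv ≈ 13.2 km/s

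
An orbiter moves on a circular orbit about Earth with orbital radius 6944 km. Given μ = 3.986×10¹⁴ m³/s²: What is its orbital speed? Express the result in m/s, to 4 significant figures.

r = 6944 km = 6.944×10⁶ m.
For a circular orbit v = √(μ/r) = √(3.986×10¹⁴ / 6.944×10⁶) = √(5.740×10⁷) = 7576 m/s.

v ≈ 7576 m/s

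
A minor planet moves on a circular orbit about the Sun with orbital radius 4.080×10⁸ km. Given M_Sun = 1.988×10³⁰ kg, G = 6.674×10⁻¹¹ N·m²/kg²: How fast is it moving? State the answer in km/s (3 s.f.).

μ = GM = 6.674×10⁻¹¹ × 1.988×10³⁰ = 1.327×10²⁰ m³/s².
r = 4.080×10⁸ km = 4.080×10¹¹ m.
For a circular orbit v = √(μ/r) = √(1.327×10²⁰ / 4.080×10¹¹) = √(3.252×10⁸) = 18030 m/s.
That is 18.03 km/s.

v ≈ 18.0 km/s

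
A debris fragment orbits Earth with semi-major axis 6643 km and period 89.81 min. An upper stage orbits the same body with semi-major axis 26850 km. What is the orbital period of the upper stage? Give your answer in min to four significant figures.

T₂ ≈ 729.8 min

Kepler's third law: T² ∝ a³, so T₂ = T₁ (a₂/a₁)^(3/2).
a₂/a₁ = 4.042, (a₂/a₁)^(3/2) = 8.126.
T₂ = 89.81 × 8.126 = 729.8 min.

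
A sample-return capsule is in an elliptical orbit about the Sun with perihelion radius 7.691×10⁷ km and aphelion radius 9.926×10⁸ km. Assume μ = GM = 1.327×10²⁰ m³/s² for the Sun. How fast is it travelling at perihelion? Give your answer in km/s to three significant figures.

v ≈ 56.6 km/s

Semi-major axis a = (r_p + r_a)/2 = 5.3476×10⁸ km = 5.348×10¹¹ m.
Vis-viva: v² = μ(2/r − 1/a) = 1.327×10²⁰ × (2.600×10⁻¹¹ − 1.870×10⁻¹²) = 3.203×10⁹ m²/s².
v = 56590 m/s = 56.59 km/s.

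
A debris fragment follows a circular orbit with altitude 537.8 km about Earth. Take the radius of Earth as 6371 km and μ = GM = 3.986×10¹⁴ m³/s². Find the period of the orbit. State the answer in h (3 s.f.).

r = 6371 + 537.8 = 6908.8 km = 6.9088×10⁶ m.
Kepler's third law: T = 2π√(r³/μ) = 2π√((6.909×10⁶)³ / 3.986×10¹⁴).
r³/μ = 8.273×10⁵ s², so T = 2π × 9.096×10² = 5.715×10³ s.
Converting: 5.715×10³ s ÷ 3600 = 1.587 h.

T ≈ 1.59 h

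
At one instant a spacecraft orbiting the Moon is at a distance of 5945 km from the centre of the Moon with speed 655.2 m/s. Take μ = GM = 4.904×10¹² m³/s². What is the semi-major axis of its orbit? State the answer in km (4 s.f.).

r = 5.945×10⁶ m.
Vis-viva rearranged: 1/a = 2/r − v²/μ = 3.364×10⁻⁷ − 8.754×10⁻⁸ = 2.489×10⁻⁷ m⁻¹.
a = 4.018×10⁶ m = 4018.0 km.

a ≈ 4018 km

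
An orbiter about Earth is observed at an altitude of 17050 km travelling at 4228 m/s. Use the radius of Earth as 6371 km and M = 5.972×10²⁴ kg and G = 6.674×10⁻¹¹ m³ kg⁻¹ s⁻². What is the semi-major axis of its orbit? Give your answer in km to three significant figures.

a ≈ 24700 km

μ = GM = 6.674×10⁻¹¹ × 5.972×10²⁴ = 3.986×10¹⁴ m³/s².
r = 6371 + 17050 = 23421 km = 2.342×10⁷ m.
Vis-viva rearranged: 1/a = 2/r − v²/μ = 8.539×10⁻⁸ − 4.485×10⁻⁸ = 4.054×10⁻⁸ m⁻¹.
a = 2.466×10⁷ m = 24665 km.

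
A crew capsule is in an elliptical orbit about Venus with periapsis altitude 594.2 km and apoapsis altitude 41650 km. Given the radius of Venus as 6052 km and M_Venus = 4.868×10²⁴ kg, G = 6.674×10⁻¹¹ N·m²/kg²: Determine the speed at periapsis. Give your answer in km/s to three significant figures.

μ = GM = 6.674×10⁻¹¹ × 4.868×10²⁴ = 3.249×10¹⁴ m³/s².
r_p = 6052 + 594.2 = 6646.2 km = 6.6462×10⁶ m.
r_a = 6052 + 41650 = 47702 km = 4.7702×10⁷ m.
Semi-major axis a = (r_p + r_a)/2 = 27174 km = 2.717×10⁷ m.
Vis-viva: v² = μ(2/r − 1/a) = 3.249×10¹⁴ × (3.009×10⁻⁷ − 3.680×10⁻⁸) = 8.581×10⁷ m²/s².
v = 9263 m/s = 9.263 km/s.

v ≈ 9.26 km/s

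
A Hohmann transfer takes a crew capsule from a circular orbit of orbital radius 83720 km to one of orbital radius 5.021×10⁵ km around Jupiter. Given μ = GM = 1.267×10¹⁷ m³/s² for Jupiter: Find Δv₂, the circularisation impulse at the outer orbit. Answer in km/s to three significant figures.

Δv ≈ 7.39 km/s

r₁ = 83720 km = 8.372×10⁷ m.
r₂ = 5.021×10⁵ km = 5.021×10⁸ m.
Transfer ellipse a_t = (r₁ + r₂)/2 = 2.929×10⁸ m.
At r₁: circular v_c1 = √(μ/r₁) = 38900 m/s; transfer-perijove v_p = √[μ(2/r₁ − 1/a_t)] = 50930 m/s.
At r₂: circular v_c2 = √(μ/r₂) = 15890 m/s; transfer-apojove v_a = √[μ(2/r₂ − 1/a_t)] = 8493 m/s.
Δv₂ = v_c2 − v_a = 7393 m/s.
= 7.393 km/s.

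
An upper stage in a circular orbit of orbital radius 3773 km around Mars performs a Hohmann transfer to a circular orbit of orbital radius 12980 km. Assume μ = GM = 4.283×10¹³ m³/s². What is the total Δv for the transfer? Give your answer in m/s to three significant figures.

Δv_total ≈ 1420 m/s

r₁ = 3773 km = 3.773×10⁶ m.
r₂ = 12980 km = 1.298×10⁷ m.
Transfer ellipse a_t = (r₁ + r₂)/2 = 8.376×10⁶ m.
At r₁: circular v_c1 = √(μ/r₁) = 3369 m/s; transfer-periapsis v_p = √[μ(2/r₁ − 1/a_t)] = 4194 m/s.
Δv₁ = v_p − v_c1 = 824.8 m/s.
At r₂: circular v_c2 = √(μ/r₂) = 1817 m/s; transfer-apoapsis v_a = √[μ(2/r₂ − 1/a_t)] = 1219 m/s.
Δv₂ = v_c2 − v_a = 597.4 m/s.
Total Δv = Δv₁ + Δv₂ = 1422 m/s.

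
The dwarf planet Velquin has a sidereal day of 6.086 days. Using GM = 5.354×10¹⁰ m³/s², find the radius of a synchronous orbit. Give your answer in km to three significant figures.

T = 6.086 days = 5.258×10⁵ s.
A synchronous orbit has period T, so by Kepler's third law a = (μT²/4π²)^(1/3).
μT²/4π² = 5.354×10¹⁰ × (5.258×10⁵)² / 39.48 = 3.750×10²⁰ m³.
a = 7.211×10⁶ m = 7211.1 km.

r_sync ≈ 7210 km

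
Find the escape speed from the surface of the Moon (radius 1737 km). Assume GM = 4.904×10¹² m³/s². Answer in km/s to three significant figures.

r = R = 1.737×10⁶ m.
Escape speed v_esc = √(2μ/r) = √(2 × 4.904×10¹² / 1.737×10⁶) = √(5.647×10⁶) = 2376 m/s.
= 2.376 km/s.

v_esc ≈ 2.38 km/s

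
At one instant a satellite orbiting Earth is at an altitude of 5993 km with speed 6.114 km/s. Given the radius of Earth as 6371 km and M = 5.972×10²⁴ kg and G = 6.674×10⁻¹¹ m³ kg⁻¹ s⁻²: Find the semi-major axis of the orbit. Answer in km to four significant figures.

a ≈ 14710 km

μ = GM = 6.674×10⁻¹¹ × 5.972×10²⁴ = 3.986×10¹⁴ m³/s².
r = 6371 + 5993 = 12364 km = 1.236×10⁷ m.
Specific orbital energy ε = v²/2 − μ/r = (6114)²/2 − 3.986×10¹⁴/1.236×10⁷ = -1.355×10⁷ J/kg.
Since ε = −μ/(2a), a = −μ/(2ε) = 1.471×10⁷ m = 14712 km.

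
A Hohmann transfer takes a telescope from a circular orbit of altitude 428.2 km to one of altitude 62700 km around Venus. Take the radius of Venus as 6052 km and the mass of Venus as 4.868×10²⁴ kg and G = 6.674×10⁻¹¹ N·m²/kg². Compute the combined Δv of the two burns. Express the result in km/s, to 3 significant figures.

Δv_total ≈ 3.76 km/s

μ = GM = 6.674×10⁻¹¹ × 4.868×10²⁴ = 3.249×10¹⁴ m³/s².
r₁ = 6052 + 428.2 = 6480.2 km = 6.4802×10⁶ m.
r₂ = 6052 + 62700 = 68752 km = 6.8752×10⁷ m.
Transfer ellipse a_t = (r₁ + r₂)/2 = 3.762×10⁷ m.
At r₁: circular v_c1 = √(μ/r₁) = 7081 m/s; transfer-periapsis v_p = √[μ(2/r₁ − 1/a_t)] = 9573 m/s.
Δv₁ = v_p − v_c1 = 2492 m/s.
At r₂: circular v_c2 = √(μ/r₂) = 2174 m/s; transfer-apoapsis v_a = √[μ(2/r₂ − 1/a_t)] = 902.3 m/s.
Δv₂ = v_c2 − v_a = 1272 m/s.
Total Δv = Δv₁ + Δv₂ = 3764 m/s = 3.764 km/s.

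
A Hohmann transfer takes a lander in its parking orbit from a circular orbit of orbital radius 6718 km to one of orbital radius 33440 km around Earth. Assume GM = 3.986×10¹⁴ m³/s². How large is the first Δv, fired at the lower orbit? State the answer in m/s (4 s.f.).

Δv ≈ 2238 m/s

r₁ = 6718 km = 6.718×10⁶ m.
r₂ = 33440 km = 3.344×10⁷ m.
Transfer ellipse a_t = (r₁ + r₂)/2 = 2.008×10⁷ m.
At r₁: circular v_c1 = √(μ/r₁) = 7703 m/s; transfer-perigee v_p = √[μ(2/r₁ − 1/a_t)] = 9941 m/s.
Δv₁ = v_p − v_c1 = 2238 m/s.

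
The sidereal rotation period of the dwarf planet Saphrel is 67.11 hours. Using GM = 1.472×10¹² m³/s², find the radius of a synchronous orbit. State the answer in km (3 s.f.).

T = 67.11 hours = 2.416×10⁵ s.
A synchronous orbit has period T, so by Kepler's third law a = (μT²/4π²)^(1/3).
μT²/4π² = 1.472×10¹² × (2.416×10⁵)² / 39.48 = 2.176×10²¹ m³.
a = 1.296×10⁷ m = 12959 km.

r_sync ≈ 13000 km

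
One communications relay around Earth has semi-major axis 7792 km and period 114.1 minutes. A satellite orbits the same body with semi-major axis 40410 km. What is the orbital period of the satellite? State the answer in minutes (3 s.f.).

T₂ ≈ 1350 minutes

Kepler's third law: T² ∝ a³, so T₂ = T₁ (a₂/a₁)^(3/2).
a₂/a₁ = 5.186, (a₂/a₁)^(3/2) = 11.81.
T₂ = 114.1 × 11.81 = 1348 minutes.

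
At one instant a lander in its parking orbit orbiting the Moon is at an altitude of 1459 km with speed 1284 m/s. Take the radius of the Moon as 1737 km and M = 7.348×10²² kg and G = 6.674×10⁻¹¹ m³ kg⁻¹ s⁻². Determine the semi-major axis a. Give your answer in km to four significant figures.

a ≈ 3453 km

μ = GM = 6.674×10⁻¹¹ × 7.348×10²² = 4.904×10¹² m³/s².
r = 1737 + 1459 = 3196.0 km = 3.196×10⁶ m.
Specific orbital energy ε = v²/2 − μ/r = (1284)²/2 − 4.904×10¹²/3.196×10⁶ = -7.101×10⁵ J/kg.
Since ε = −μ/(2a), a = −μ/(2ε) = 3.453×10⁶ m = 3453.0 km.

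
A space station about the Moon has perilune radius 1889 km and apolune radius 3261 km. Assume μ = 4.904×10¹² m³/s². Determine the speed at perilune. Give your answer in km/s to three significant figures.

v ≈ 1.81 km/s

Semi-major axis a = (r_p + r_a)/2 = 2575.0 km = 2.575×10⁶ m.
Vis-viva: v² = μ(2/r − 1/a) = 4.904×10¹² × (1.059×10⁻⁶ − 3.883×10⁻⁷) = 3.288×10⁶ m²/s².
v = 1813 m/s = 1.813 km/s.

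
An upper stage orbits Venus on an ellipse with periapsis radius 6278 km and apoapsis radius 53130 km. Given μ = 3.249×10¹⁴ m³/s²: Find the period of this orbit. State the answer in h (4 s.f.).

T ≈ 15.68 h

Semi-major axis a = (r_p + r_a)/2 = (6278.0 + 53130)/2 = 29704 km = 2.970×10⁷ m.
By Kepler's third law T = 2π√(a³/μ) = 2π × 8.981×10³ = 5.643×10⁴ s.
= 15.68 h.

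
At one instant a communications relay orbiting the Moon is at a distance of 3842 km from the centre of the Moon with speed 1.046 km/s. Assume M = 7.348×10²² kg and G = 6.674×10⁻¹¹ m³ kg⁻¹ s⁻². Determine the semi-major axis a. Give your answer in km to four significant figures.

a ≈ 3362 km

μ = GM = 6.674×10⁻¹¹ × 7.348×10²² = 4.904×10¹² m³/s².
r = 3.842×10⁶ m.
Vis-viva rearranged: 1/a = 2/r − v²/μ = 5.206×10⁻⁷ − 2.231×10⁻⁷ = 2.975×10⁻⁷ m⁻¹.
a = 3.362×10⁶ m = 3361.8 km.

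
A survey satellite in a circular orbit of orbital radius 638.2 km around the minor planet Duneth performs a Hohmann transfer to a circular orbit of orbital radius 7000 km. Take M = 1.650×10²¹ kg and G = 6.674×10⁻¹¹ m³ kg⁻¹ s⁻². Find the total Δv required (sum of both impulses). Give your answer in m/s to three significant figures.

μ = GM = 6.674×10⁻¹¹ × 1.650×10²¹ = 1.101×10¹¹ m³/s².
r₁ = 638.2 km = 6.382×10⁵ m.
r₂ = 7000 km = 7.000×10⁶ m.
Transfer ellipse a_t = (r₁ + r₂)/2 = 3.819×10⁶ m.
At r₁: circular v_c1 = √(μ/r₁) = 415.4 m/s; transfer-periapsis v_p = √[μ(2/r₁ − 1/a_t)] = 562.4 m/s.
Δv₁ = v_p − v_c1 = 147.0 m/s.
At r₂: circular v_c2 = √(μ/r₂) = 125.4 m/s; transfer-apoapsis v_a = √[μ(2/r₂ − 1/a_t)] = 51.27 m/s.
Δv₂ = v_c2 − v_a = 74.15 m/s.
Total Δv = Δv₁ + Δv₂ = 221.1 m/s.

Δv_total ≈ 221 m/s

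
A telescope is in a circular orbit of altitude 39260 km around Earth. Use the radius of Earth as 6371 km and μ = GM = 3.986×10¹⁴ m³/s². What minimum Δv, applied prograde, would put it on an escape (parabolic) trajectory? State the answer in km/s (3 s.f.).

r = 6371 + 39260 = 45631 km = 4.5631×10⁷ m.
Circular speed v_c = √(μ/r) = 2956 m/s.
Escape speed v_esc = √(2μ/r) = √2 × v_c = 4180 m/s.
Δv = v_esc − v_c = 1224 m/s = 1.224 km/s.

Δv ≈ 1.22 km/s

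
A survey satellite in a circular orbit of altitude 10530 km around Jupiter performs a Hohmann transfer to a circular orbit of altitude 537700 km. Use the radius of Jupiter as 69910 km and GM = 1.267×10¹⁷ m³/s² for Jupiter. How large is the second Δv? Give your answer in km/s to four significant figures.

Δv ≈ 7.458 km/s

r₁ = 69910 + 10530 = 80440 km = 8.0440×10⁷ m.
r₂ = 69910 + 537700 = 607610 km = 6.0761×10⁸ m.
Transfer ellipse a_t = (r₁ + r₂)/2 = 3.440×10⁸ m.
At r₁: circular v_c1 = √(μ/r₁) = 39690 m/s; transfer-perijove v_p = √[μ(2/r₁ − 1/a_t)] = 52740 m/s.
At r₂: circular v_c2 = √(μ/r₂) = 14440 m/s; transfer-apojove v_a = √[μ(2/r₂ − 1/a_t)] = 6983 m/s.
Δv₂ = v_c2 − v_a = 7458 m/s.
= 7.458 km/s.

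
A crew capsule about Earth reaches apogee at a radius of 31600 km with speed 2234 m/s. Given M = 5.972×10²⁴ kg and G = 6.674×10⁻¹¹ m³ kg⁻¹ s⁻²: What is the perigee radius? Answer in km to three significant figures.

perigee radius ≈ 7790 km

μ = GM = 6.674×10⁻¹¹ × 5.972×10²⁴ = 3.986×10¹⁴ m³/s².
r_a = 3.160×10⁷ m.
Specific energy ε = v²/2 − μ/r = -1.012×10⁷ J/kg, so a = −μ/(2ε) = 1.970×10⁷ m.
The apsides satisfy r_p + r_a = 2a, so the perigee radius is 2a − r_a = 7.794×10⁶ m = 7793.7 km.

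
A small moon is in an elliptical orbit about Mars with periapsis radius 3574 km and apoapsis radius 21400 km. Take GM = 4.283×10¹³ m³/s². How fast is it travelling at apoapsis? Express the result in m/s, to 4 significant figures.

v ≈ 756.9 m/s

Semi-major axis a = (r_p + r_a)/2 = 12487 km = 1.249×10⁷ m.
Vis-viva: v² = μ(2/r − 1/a) = 4.283×10¹³ × (9.346×10⁻⁸ − 8.008×10⁻⁸) = 5.728×10⁵ m²/s².
v = 756.9 m/s.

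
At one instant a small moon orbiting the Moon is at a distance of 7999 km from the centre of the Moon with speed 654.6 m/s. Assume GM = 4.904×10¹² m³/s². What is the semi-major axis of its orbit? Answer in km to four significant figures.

a ≈ 6148 km

r = 7.999×10⁶ m.
Specific orbital energy ε = v²/2 − μ/r = (654.6)²/2 − 4.904×10¹²/7.999×10⁶ = -3.988×10⁵ J/kg.
Since ε = −μ/(2a), a = −μ/(2ε) = 6.148×10⁶ m = 6148.0 km.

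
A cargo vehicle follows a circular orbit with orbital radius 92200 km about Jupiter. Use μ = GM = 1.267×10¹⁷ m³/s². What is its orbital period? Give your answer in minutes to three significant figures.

T ≈ 260 minutes

r = 92200 km = 9.220×10⁷ m.
Kepler's third law: T = 2π√(r³/μ) = 2π√((9.220×10⁷)³ / 1.267×10¹⁷).
r³/μ = 6.186×10⁶ s², so T = 2π × 2.487×10³ = 1.563×10⁴ s.
Converting: 1.563×10⁴ s ÷ 60.00 = 260.5 minutes.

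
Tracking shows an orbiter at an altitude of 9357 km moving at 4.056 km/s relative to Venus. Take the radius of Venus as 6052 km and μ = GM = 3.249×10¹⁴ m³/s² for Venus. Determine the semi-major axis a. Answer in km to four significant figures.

r = 6052 + 9357 = 15409 km = 1.541×10⁷ m.
Vis-viva rearranged: 1/a = 2/r − v²/μ = 1.298×10⁻⁷ − 5.063×10⁻⁸ = 7.916×10⁻⁸ m⁻¹.
a = 1.263×10⁷ m = 12633 km.

a ≈ 12630 km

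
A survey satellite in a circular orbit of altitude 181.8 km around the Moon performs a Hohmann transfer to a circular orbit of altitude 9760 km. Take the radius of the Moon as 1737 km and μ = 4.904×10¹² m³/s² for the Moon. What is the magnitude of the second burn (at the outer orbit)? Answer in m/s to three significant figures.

r₁ = 1737 + 181.8 = 1918.8 km = 1.9188×10⁶ m.
r₂ = 1737 + 9760 = 11497 km = 1.1497×10⁷ m.
Transfer ellipse a_t = (r₁ + r₂)/2 = 6.708×10⁶ m.
At r₁: circular v_c1 = √(μ/r₁) = 1599 m/s; transfer-perilune v_p = √[μ(2/r₁ − 1/a_t)] = 2093 m/s.
At r₂: circular v_c2 = √(μ/r₂) = 653.1 m/s; transfer-apolune v_a = √[μ(2/r₂ − 1/a_t)] = 349.3 m/s.
Δv₂ = v_c2 − v_a = 303.8 m/s.

Δv ≈ 304 m/s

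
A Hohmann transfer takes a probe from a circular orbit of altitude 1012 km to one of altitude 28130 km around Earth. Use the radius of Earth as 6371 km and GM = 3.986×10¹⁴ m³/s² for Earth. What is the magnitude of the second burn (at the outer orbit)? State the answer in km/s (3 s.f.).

Δv ≈ 1.38 km/s

r₁ = 6371 + 1012 = 7383.0 km = 7.3830×10⁶ m.
r₂ = 6371 + 28130 = 34501 km = 3.4501×10⁷ m.
Transfer ellipse a_t = (r₁ + r₂)/2 = 2.094×10⁷ m.
At r₁: circular v_c1 = √(μ/r₁) = 7348 m/s; transfer-perigee v_p = √[μ(2/r₁ − 1/a_t)] = 9431 m/s.
At r₂: circular v_c2 = √(μ/r₂) = 3399 m/s; transfer-apogee v_a = √[μ(2/r₂ − 1/a_t)] = 2018 m/s.
Δv₂ = v_c2 − v_a = 1381 m/s.
= 1.381 km/s.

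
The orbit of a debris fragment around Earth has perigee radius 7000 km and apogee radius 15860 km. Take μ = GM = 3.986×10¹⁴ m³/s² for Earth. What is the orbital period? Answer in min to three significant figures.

Semi-major axis a = (r_p + r_a)/2 = (7000.0 + 15860)/2 = 11430 km = 1.143×10⁷ m.
By Kepler's third law T = 2π√(a³/μ) = 2π × 1.936×10³ = 1.216×10⁴ s.
= 202.7 min.

T ≈ 203 min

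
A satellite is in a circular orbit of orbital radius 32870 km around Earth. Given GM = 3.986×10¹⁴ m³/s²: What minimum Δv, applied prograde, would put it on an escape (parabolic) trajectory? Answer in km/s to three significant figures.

r = 32870 km = 3.287×10⁷ m.
Circular speed v_c = √(μ/r) = 3482 m/s.
Escape speed v_esc = √(2μ/r) = √2 × v_c = 4925 m/s.
Δv = v_esc − v_c = 1442 m/s = 1.442 km/s.

Δv ≈ 1.44 km/s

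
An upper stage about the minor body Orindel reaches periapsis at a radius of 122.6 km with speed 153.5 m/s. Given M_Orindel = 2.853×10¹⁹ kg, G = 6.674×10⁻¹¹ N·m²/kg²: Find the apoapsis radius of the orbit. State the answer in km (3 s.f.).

μ = GM = 6.674×10⁻¹¹ × 2.853×10¹⁹ = 1.904×10⁹ m³/s².
r_p = 1.226×10⁵ m.
Specific energy ε = v²/2 − μ/r = -3.750×10³ J/kg, so a = −μ/(2ε) = 2.539×10⁵ m.
The apsides satisfy r_p + r_a = 2a, so the apoapsis radius is 2a − r_p = 3.852×10⁵ m = 385.18 km.

apoapsis radius ≈ 385 km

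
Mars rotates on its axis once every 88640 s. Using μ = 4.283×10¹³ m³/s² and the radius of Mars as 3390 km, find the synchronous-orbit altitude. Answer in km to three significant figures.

h_sync ≈ 17000 km

A synchronous orbit has period T, so by Kepler's third law a = (μT²/4π²)^(1/3).
μT²/4π² = 4.283×10¹³ × (8.864×10⁴)² / 39.48 = 8.524×10²¹ m³.
a = 2.043×10⁷ m = 20428 km.
Altitude h = a − R = 20428 − 3390 = 17038 km.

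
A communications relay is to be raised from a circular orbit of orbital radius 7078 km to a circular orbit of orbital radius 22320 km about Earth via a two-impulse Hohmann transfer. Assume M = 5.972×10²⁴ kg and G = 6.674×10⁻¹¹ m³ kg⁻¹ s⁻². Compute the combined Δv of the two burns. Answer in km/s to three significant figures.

Δv_total ≈ 3.04 km/s

μ = GM = 6.674×10⁻¹¹ × 5.972×10²⁴ = 3.986×10¹⁴ m³/s².
r₁ = 7078 km = 7.078×10⁶ m.
r₂ = 22320 km = 2.232×10⁷ m.
Transfer ellipse a_t = (r₁ + r₂)/2 = 1.470×10⁷ m.
At r₁: circular v_c1 = √(μ/r₁) = 7504 m/s; transfer-perigee v_p = √[μ(2/r₁ − 1/a_t)] = 9247 m/s.
Δv₁ = v_p − v_c1 = 1743 m/s.
At r₂: circular v_c2 = √(μ/r₂) = 4226 m/s; transfer-apogee v_a = √[μ(2/r₂ − 1/a_t)] = 2932 m/s.
Δv₂ = v_c2 − v_a = 1293 m/s.
Total Δv = Δv₁ + Δv₂ = 3036 m/s = 3.036 km/s.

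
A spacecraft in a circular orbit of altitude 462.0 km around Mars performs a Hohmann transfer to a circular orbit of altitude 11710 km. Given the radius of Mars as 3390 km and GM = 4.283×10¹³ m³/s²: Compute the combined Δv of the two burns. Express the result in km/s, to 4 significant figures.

Δv_total ≈ 1.485 km/s

r₁ = 3390 + 462.0 = 3852.0 km = 3.8520×10⁶ m.
r₂ = 3390 + 11710 = 15100 km = 1.5100×10⁷ m.
Transfer ellipse a_t = (r₁ + r₂)/2 = 9.476×10⁶ m.
At r₁: circular v_c1 = √(μ/r₁) = 3335 m/s; transfer-periapsis v_p = √[μ(2/r₁ − 1/a_t)] = 4209 m/s.
Δv₁ = v_p − v_c1 = 874.8 m/s.
At r₂: circular v_c2 = √(μ/r₂) = 1684 m/s; transfer-apoapsis v_a = √[μ(2/r₂ − 1/a_t)] = 1074 m/s.
Δv₂ = v_c2 − v_a = 610.4 m/s.
Total Δv = Δv₁ + Δv₂ = 1485 m/s = 1.485 km/s.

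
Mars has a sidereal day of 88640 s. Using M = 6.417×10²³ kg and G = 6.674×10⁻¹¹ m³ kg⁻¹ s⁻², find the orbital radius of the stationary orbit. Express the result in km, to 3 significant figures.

μ = GM = 6.674×10⁻¹¹ × 6.417×10²³ = 4.283×10¹³ m³/s².
A synchronous orbit has period T, so by Kepler's third law a = (μT²/4π²)^(1/3).
μT²/4π² = 4.283×10¹³ × (8.864×10⁴)² / 39.48 = 8.524×10²¹ m³.
a = 2.043×10⁷ m = 20427 km.

r_sync ≈ 20400 km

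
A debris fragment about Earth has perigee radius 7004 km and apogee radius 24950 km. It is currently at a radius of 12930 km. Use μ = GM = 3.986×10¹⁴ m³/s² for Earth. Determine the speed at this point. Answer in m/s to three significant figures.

v ≈ 6060 m/s

Semi-major axis a = (r_p + r_a)/2 = 15977 km = 1.598×10⁷ m.
Vis-viva: v² = μ(2/r − 1/a) = 3.986×10¹⁴ × (1.547×10⁻⁷ − 6.259×10⁻⁸) = 3.671×10⁷ m²/s².
v = 6059 m/s.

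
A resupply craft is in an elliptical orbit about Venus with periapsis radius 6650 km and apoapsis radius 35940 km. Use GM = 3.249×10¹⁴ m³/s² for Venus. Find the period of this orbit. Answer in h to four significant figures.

T ≈ 9.515 h

Semi-major axis a = (r_p + r_a)/2 = (6650.0 + 35940)/2 = 21295 km = 2.130×10⁷ m.
By Kepler's third law T = 2π√(a³/μ) = 2π × 5.452×10³ = 3.425×10⁴ s.
= 9.515 h.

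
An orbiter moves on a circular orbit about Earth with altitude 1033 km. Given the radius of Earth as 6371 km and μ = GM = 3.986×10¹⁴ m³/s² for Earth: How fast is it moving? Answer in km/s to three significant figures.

r = 6371 + 1033 = 7404.0 km = 7.4040×10⁶ m.
For a circular orbit v = √(μ/r) = √(3.986×10¹⁴ / 7.404×10⁶) = √(5.384×10⁷) = 7337 m/s.
That is 7.337 km/s.

v ≈ 7.34 km/s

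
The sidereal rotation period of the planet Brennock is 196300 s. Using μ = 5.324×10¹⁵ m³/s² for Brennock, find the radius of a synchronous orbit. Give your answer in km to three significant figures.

A synchronous orbit has period T, so by Kepler's third law a = (μT²/4π²)^(1/3).
μT²/4π² = 5.324×10¹⁵ × (1.963×10⁵)² / 39.48 = 5.197×10²⁴ m³.
a = 1.732×10⁸ m = 1.7321×10⁵ km.

r_sync ≈ 1.73×10⁵ km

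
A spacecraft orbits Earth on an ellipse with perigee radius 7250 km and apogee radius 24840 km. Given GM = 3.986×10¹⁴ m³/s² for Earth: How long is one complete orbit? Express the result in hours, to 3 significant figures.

T ≈ 5.62 hours

Semi-major axis a = (r_p + r_a)/2 = (7250.0 + 24840)/2 = 16045 km = 1.604×10⁷ m.
By Kepler's third law T = 2π√(a³/μ) = 2π × 3.219×10³ = 2.023×10⁴ s.
= 5.618 hours.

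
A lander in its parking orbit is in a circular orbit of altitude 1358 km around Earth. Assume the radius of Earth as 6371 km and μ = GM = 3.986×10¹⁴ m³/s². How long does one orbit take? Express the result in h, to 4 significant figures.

T ≈ 1.878 h

r = 6371 + 1358 = 7729.0 km = 7.7290×10⁶ m.
Kepler's third law: T = 2π√(r³/μ) = 2π√((7.729×10⁶)³ / 3.986×10¹⁴).
r³/μ = 1.158×10⁶ s², so T = 2π × 1.076×10³ = 6.762×10³ s.
Converting: 6.762×10³ s ÷ 3600 = 1.878 h.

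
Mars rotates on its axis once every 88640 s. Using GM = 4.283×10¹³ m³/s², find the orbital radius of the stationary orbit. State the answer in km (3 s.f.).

A synchronous orbit has period T, so by Kepler's third law a = (μT²/4π²)^(1/3).
μT²/4π² = 4.283×10¹³ × (8.864×10⁴)² / 39.48 = 8.524×10²¹ m³.
a = 2.043×10⁷ m = 20428 km.

r_sync ≈ 20400 km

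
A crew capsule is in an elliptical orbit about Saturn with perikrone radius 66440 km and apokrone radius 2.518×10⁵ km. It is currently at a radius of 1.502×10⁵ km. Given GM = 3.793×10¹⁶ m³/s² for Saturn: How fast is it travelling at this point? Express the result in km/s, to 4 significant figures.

Semi-major axis a = (r_p + r_a)/2 = 1.5912×10⁵ km = 1.591×10⁸ m.
Vis-viva: v² = μ(2/r − 1/a) = 3.793×10¹⁶ × (1.332×10⁻⁸ − 6.285×10⁻⁹) = 2.667×10⁸ m²/s².
v = 16330 m/s = 16.33 km/s.

v ≈ 16.33 km/s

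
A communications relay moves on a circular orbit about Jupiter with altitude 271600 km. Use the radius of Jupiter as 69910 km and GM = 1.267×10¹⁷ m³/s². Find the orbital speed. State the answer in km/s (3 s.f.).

r = 69910 + 271600 = 341510 km = 3.4151×10⁸ m.
For a circular orbit v = √(μ/r) = √(1.267×10¹⁷ / 3.415×10⁸) = √(3.710×10⁸) = 19260 m/s.
That is 19.26 km/s.

v ≈ 19.3 km/s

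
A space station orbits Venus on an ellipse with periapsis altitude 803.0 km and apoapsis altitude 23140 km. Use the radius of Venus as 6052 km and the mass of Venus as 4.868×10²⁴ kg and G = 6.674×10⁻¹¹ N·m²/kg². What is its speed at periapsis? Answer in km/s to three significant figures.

μ = GM = 6.674×10⁻¹¹ × 4.868×10²⁴ = 3.249×10¹⁴ m³/s².
r_p = 6052 + 803.0 = 6855.0 km = 6.8550×10⁶ m.
r_a = 6052 + 23140 = 29192 km = 2.9192×10⁷ m.
Semi-major axis a = (r_p + r_a)/2 = 18024 km = 1.802×10⁷ m.
Vis-viva: v² = μ(2/r − 1/a) = 3.249×10¹⁴ × (2.918×10⁻⁷ − 5.548×10⁻⁸) = 7.676×10⁷ m²/s².
v = 8761 m/s = 8.761 km/s.

v ≈ 8.76 km/s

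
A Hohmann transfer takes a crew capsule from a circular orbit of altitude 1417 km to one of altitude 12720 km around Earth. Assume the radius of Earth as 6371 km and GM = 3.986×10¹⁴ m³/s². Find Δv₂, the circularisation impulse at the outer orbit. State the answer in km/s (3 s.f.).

r₁ = 6371 + 1417 = 7788.0 km = 7.7880×10⁶ m.
r₂ = 6371 + 12720 = 19091 km = 1.9091×10⁷ m.
Transfer ellipse a_t = (r₁ + r₂)/2 = 1.344×10⁷ m.
At r₁: circular v_c1 = √(μ/r₁) = 7154 m/s; transfer-perigee v_p = √[μ(2/r₁ − 1/a_t)] = 8527 m/s.
At r₂: circular v_c2 = √(μ/r₂) = 4569 m/s; transfer-apogee v_a = √[μ(2/r₂ − 1/a_t)] = 3478 m/s.
Δv₂ = v_c2 − v_a = 1091 m/s.
= 1.091 km/s.

Δv ≈ 1.09 km/s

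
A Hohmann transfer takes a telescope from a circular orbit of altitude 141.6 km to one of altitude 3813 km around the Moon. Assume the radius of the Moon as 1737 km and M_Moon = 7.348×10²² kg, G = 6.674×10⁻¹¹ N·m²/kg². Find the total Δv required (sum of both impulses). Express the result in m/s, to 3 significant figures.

μ = GM = 6.674×10⁻¹¹ × 7.348×10²² = 4.904×10¹² m³/s².
r₁ = 1737 + 141.6 = 1878.6 km = 1.8786×10⁶ m.
r₂ = 1737 + 3813 = 5550.0 km = 5.5500×10⁶ m.
Transfer ellipse a_t = (r₁ + r₂)/2 = 3.714×10⁶ m.
At r₁: circular v_c1 = √(μ/r₁) = 1616 m/s; transfer-perilune v_p = √[μ(2/r₁ − 1/a_t)] = 1975 m/s.
Δv₁ = v_p − v_c1 = 359.3 m/s.
At r₂: circular v_c2 = √(μ/r₂) = 940.0 m/s; transfer-apolune v_a = √[μ(2/r₂ − 1/a_t)] = 668.5 m/s.
Δv₂ = v_c2 − v_a = 271.5 m/s.
Total Δv = Δv₁ + Δv₂ = 630.8 m/s.

Δv_total ≈ 631 m/s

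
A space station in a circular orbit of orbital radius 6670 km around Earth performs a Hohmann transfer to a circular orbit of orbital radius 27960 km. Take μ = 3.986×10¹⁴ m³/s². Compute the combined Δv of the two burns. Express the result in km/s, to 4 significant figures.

r₁ = 6670 km = 6.670×10⁶ m.
r₂ = 27960 km = 2.796×10⁷ m.
Transfer ellipse a_t = (r₁ + r₂)/2 = 1.732×10⁷ m.
At r₁: circular v_c1 = √(μ/r₁) = 7730 m/s; transfer-perigee v_p = √[μ(2/r₁ − 1/a_t)] = 9823 m/s.
Δv₁ = v_p − v_c1 = 2093 m/s.
At r₂: circular v_c2 = √(μ/r₂) = 3776 m/s; transfer-apogee v_a = √[μ(2/r₂ − 1/a_t)] = 2343 m/s.
Δv₂ = v_c2 − v_a = 1432 m/s.
Total Δv = Δv₁ + Δv₂ = 3525 m/s = 3.525 km/s.

Δv_total ≈ 3.525 km/s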